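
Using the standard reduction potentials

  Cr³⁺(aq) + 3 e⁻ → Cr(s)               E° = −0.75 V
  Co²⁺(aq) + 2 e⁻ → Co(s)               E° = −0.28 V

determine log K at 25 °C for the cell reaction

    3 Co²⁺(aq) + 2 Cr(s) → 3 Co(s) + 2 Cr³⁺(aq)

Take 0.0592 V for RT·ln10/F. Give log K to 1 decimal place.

The Co²⁺/Co couple is reduced (cathode); E°cell = −0.28 − (−0.75) = +0.47 V with n = 6.
At equilibrium E = 0, so log K = nE°cell / 0.0592 = (6)(+0.47) / 0.0592 = 47.6.

log K = 47.6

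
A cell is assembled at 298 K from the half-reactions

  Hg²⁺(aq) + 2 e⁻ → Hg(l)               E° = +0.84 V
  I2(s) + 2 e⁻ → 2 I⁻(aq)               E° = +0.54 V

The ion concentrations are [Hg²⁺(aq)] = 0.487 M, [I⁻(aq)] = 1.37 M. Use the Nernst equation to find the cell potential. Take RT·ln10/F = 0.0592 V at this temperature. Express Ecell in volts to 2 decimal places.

Hg²⁺/Hg is reduced (cathode, E° = +0.84 V) and I₂/I⁻ is oxidized (anode).
The standard potential is +0.84 − (+0.54) = +0.30 V and the balanced reaction transfers n = 2 electrons.
The balanced reaction is Hg²⁺(aq) + 2 I⁻(aq) → Hg(l) + I2(s), so Q = 1 / ([Hg²⁺(aq)]·[I⁻(aq)]^2) = 1.09 and log Q = 0.039.
Applying E = E° − (RT ln10/nF)·log Q gives +0.30 − (0.0592/2)(0.039) = +0.30 V.

+0.30 V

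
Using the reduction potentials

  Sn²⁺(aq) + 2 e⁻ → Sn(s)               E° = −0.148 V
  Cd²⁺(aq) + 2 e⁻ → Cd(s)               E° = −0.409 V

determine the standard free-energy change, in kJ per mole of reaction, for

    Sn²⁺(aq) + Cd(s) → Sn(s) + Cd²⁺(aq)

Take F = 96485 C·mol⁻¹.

In the reaction as written Sn²⁺(aq) is reduced, so the Sn²⁺/Sn couple is the cathode and Cd²⁺/Cd is the anode.
E°cell = −0.148 − (−0.409) = +0.261 V; balancing electrons gives n = 2.
ΔG° = −nFE°cell = −(2)(96485)(+0.261) J/mol = −50.4 kJ/mol.

−50.4 kJ/mol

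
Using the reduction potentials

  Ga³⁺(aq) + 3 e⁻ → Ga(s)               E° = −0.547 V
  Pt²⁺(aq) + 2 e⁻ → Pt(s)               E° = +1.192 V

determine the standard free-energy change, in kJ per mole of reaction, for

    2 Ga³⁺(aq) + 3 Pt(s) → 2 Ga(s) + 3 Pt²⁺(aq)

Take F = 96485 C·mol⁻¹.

+1007 kJ/mol

In the reaction as written Ga³⁺(aq) is reduced, so the Ga³⁺/Ga couple is the cathode and Pt²⁺/Pt is the anode.
E°cell = −0.547 − (+1.192) = −1.739 V; balancing electrons gives n = 6.
ΔG° = −nFE°cell = −(6)(96485)(−1.739) J/mol = +1007 kJ/mol.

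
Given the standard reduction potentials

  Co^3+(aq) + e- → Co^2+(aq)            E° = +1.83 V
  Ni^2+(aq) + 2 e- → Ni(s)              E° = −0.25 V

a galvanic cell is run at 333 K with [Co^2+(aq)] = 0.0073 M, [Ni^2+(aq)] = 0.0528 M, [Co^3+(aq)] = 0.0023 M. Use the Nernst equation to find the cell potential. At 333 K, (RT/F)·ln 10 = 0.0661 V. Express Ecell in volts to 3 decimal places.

+2.089 V

Since E°(Co³⁺/Co²⁺) > E°(Ni²⁺/Ni), Co³⁺/Co²⁺ serves as the cathode.
E°cell = +1.83 − (−0.25) = +2.08 V, with n = 2 electrons transferred.
Balancing gives 2 Co^3+(aq) + Ni(s) → 2 Co^2+(aq) + Ni^2+(aq); hence Q = ([Co^2+(aq)]^2·[Ni^2+(aq)]) / [Co^3+(aq)]^2 = 0.532 (log Q = −0.274).
E = E° − (0.0661/n)·log Q = +2.08 − (0.0661/2)(−0.274) = +2.089 V.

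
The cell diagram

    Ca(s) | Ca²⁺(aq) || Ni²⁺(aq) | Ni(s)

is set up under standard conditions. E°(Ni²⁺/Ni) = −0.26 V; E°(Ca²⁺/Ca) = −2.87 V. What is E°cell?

+2.61 V

By convention the left-hand electrode in cell notation is the anode (oxidation) and the right-hand electrode is the cathode (reduction).
E°cell = E°(right) − E°(left) = −0.26 − (−2.87) = +2.61 V.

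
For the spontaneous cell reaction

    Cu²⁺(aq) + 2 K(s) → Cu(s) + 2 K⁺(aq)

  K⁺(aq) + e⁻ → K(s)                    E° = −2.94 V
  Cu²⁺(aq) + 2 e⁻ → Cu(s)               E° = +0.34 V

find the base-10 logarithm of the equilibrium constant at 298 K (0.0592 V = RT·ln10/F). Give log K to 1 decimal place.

The Cu²⁺/Cu couple is reduced (cathode); E°cell = +0.34 − (−2.94) = +3.28 V with n = 2.
At equilibrium E = 0, so log K = nE°cell / 0.0592 = (2)(+3.28) / 0.0592 = 110.8.

log K = 110.8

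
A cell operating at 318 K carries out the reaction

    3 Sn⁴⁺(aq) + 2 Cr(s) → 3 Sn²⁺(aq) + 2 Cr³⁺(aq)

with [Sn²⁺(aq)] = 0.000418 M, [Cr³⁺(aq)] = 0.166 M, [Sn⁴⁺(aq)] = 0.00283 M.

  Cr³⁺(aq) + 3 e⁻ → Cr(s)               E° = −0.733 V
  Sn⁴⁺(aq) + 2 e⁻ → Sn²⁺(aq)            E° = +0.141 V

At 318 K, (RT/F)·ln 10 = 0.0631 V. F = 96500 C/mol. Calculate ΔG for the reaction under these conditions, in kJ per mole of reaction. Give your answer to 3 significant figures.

E°cell = +0.141 − (−0.733) = +0.874 V; the balanced reaction transfers n = 6 electrons.
Here Q = ([Sn²⁺(aq)]^3·[Cr³⁺(aq)]^2) / [Sn⁴⁺(aq)]^3 = 8.88×10^−5 (log Q = −4.052), giving E = +0.874 − (0.0631/6)·(−4.052) = +0.9166 V.
Then ΔG = −nFE = −6 × 96500 × +0.9166 J/mol = −531 kJ/mol.

−531 kJ/mol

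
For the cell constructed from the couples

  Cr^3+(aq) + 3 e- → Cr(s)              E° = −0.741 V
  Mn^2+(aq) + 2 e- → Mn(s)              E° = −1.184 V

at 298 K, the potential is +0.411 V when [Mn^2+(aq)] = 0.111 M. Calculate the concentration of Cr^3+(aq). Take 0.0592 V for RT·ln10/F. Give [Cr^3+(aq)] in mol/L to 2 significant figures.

With Cr³⁺/Cr at the cathode and Mn²⁺/Mn at the anode, E°cell = −0.741 − (−1.184) = +0.443 V (n = 6).
From the Nernst equation, log Q = n(E° − E)/0.0592 = 6·(+0.443 − (+0.411))/0.0592 = 3.243.
For 2 Cr^3+(aq) + 3 Mn(s) → 2 Cr(s) + 3 Mn^2+(aq), the reaction quotient is Q = [Mn^2+(aq)]^3 / [Cr^3+(aq)]^2.
Substituting the known concentrations and solving, log [Cr^3+(aq)] = −3.054 and [Cr^3+(aq)] = 0.00088 M.

0.00088 M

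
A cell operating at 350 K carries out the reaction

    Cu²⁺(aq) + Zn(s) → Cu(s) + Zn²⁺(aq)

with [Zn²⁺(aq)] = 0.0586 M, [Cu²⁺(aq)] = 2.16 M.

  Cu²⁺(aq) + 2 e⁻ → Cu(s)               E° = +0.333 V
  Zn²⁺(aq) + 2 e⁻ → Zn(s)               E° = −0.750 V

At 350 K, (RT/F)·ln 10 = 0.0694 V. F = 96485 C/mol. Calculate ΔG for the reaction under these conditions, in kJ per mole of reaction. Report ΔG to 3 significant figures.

With Cu²⁺/Cu reduced at the cathode, E°cell = +0.333 − (−0.750) = +1.083 V and n = 2.
Q = [Zn²⁺(aq)] / [Cu²⁺(aq)] = 0.0271, so log Q = −1.567 and E = +1.083 − (0.0694/2)(−1.567) = +1.1374 V.
ΔG = −nFE = −(2)(96485)(+1.1374) J/mol = −219 kJ/mol.

−219 kJ/mol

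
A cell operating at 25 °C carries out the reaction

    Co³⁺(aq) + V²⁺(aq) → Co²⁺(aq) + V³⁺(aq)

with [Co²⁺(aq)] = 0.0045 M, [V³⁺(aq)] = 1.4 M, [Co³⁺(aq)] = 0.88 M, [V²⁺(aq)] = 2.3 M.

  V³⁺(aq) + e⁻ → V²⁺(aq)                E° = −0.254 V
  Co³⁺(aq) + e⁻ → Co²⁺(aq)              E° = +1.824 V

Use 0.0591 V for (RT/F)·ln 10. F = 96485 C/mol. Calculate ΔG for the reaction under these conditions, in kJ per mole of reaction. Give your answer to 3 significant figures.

−215 kJ/mol

The standard cell potential is +1.824 − (−0.254) = +2.078 V, with n = 1 electron in the balanced equation.
Here Q = ([Co²⁺(aq)]·[V³⁺(aq)]) / ([Co³⁺(aq)]·[V²⁺(aq)]) = 0.00311 (log Q = −2.507), giving E = +2.078 − (0.0591/1)·(−2.507) = +2.2262 V.
Then ΔG = −nFE = −1 × 96485 × +2.2262 J/mol = −215 kJ/mol.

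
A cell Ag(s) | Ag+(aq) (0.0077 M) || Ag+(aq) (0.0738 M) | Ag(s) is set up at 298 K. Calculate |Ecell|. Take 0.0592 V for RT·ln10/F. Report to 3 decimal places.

0.058 V

For a concentration cell E°cell = 0, since both electrodes use the same couple.
The compartment with the higher Ag+(aq) concentration (0.0738 M) acts as the cathode; ions are reduced there and produced at the dilute (0.0077 M) anode.
With n = 1, Ecell = −(0.0592/1)·log([dilute]/[conc]) = −(0.0592/1)·log(0.0077/0.0738) = +0.058 V.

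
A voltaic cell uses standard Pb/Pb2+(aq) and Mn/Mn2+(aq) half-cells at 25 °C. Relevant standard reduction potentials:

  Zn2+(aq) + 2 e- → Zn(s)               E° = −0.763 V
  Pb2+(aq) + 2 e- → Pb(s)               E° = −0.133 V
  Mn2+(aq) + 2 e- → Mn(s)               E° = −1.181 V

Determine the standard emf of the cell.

Of the two couples in this cell, the one with the more positive reduction potential is reduced at the cathode: here that is Pb²⁺/Pb (−0.133 V); Mn²⁺/Mn (−1.181 V) is the anode.
E°cell = E°(cathode) − E°(anode) = −0.133 − (−1.181) = +1.048 V.

+1.048 V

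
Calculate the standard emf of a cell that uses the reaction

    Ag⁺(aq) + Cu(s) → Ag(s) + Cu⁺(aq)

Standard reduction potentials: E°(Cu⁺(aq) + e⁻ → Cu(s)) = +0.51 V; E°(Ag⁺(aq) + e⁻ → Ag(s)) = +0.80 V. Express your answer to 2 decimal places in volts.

In the reaction as written, Ag⁺(aq) is reduced (cathode) and Cu⁺(aq) is produced by oxidation at the anode.
E°cell = E°(cathode) − E°(anode) = +0.80 − (+0.51) = +0.29 V.

+0.29 V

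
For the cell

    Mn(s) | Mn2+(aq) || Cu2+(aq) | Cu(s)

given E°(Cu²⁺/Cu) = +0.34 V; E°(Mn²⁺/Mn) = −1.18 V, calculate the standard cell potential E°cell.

+1.52 V

By convention the left-hand electrode in cell notation is the anode (oxidation) and the right-hand electrode is the cathode (reduction).
E°cell = E°(right) − E°(left) = +0.34 − (−1.18) = +1.52 V.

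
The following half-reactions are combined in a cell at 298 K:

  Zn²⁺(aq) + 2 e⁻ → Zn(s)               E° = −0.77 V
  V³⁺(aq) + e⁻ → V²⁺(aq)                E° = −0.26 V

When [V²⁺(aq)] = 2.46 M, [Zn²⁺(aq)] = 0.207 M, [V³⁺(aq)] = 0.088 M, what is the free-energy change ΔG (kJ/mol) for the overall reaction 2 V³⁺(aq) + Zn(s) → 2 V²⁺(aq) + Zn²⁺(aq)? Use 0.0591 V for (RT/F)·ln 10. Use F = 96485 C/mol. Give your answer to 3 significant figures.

The standard cell potential is −0.26 − (−0.77) = +0.51 V, with n = 2 electrons in the balanced equation.
The reaction quotient is ([V²⁺(aq)]^2·[Zn²⁺(aq)]) / [V³⁺(aq)]^2 = 162; by Nernst, E = +0.51 − (0.0591/2)(2.209) = +0.4447 V.
ΔG = −nFE = −(2)(96485)(+0.4447) J/mol = −85.8 kJ/mol.

−85.8 kJ/mol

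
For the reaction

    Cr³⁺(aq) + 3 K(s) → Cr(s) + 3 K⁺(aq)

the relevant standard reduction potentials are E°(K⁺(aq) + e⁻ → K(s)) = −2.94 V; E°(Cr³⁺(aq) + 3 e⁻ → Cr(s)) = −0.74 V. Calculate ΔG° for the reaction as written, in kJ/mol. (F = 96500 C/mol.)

−637 kJ/mol

In the reaction as written Cr³⁺(aq) is reduced, so the Cr³⁺/Cr couple is the cathode and K⁺/K is the anode.
E°cell = −0.74 − (−2.94) = +2.20 V; balancing electrons gives n = 3.
ΔG° = −nFE°cell = −(3)(96500)(+2.20) J/mol = −637 kJ/mol.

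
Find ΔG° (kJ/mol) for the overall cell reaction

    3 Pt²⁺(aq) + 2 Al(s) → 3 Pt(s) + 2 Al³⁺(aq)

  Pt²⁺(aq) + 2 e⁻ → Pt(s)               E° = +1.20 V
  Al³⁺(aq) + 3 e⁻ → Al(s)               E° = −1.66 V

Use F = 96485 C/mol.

In the reaction as written Pt²⁺(aq) is reduced, so the Pt²⁺/Pt couple is the cathode and Al³⁺/Al is the anode.
E°cell = +1.20 − (−1.66) = +2.86 V; balancing electrons gives n = 6.
ΔG° = −nFE°cell = −(6)(96485)(+2.86) J/mol = −1656 kJ/mol.

−1656 kJ/mol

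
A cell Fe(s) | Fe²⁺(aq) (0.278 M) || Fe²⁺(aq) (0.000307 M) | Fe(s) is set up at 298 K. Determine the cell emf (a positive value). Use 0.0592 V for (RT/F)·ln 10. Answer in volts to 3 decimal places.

0.088 V

For a concentration cell E°cell = 0, since both electrodes use the same couple.
The compartment with the higher Fe²⁺(aq) concentration (0.278 M) acts as the cathode; ions are reduced there and produced at the dilute (0.000307 M) anode.
With n = 2, Ecell = −(0.0592/2)·log([dilute]/[conc]) = −(0.0592/2)·log(0.000307/0.278) = +0.088 V.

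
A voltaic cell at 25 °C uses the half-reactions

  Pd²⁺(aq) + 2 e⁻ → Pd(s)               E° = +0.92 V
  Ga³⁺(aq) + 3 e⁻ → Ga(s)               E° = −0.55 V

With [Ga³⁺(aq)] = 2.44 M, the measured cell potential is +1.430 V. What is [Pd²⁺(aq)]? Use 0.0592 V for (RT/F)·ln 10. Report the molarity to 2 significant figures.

0.081 M

The Pd²⁺/Pd couple has the larger reduction potential, so it is the cathode: E°cell = +0.92 − (−0.55) = +1.47 V and n = 6.
Since E = E° − (0.0592/n)·log Q, log Q = n(E° − E)/0.0592 = 4.054.
The balanced reaction is 3 Pd²⁺(aq) + 2 Ga(s) → 3 Pd(s) + 2 Ga³⁺(aq), so Q = [Ga³⁺(aq)]^2 / [Pd²⁺(aq)]^3.
Substituting the known concentrations and solving, log [Pd²⁺(aq)] = −1.093 and [Pd²⁺(aq)] = 0.081 M.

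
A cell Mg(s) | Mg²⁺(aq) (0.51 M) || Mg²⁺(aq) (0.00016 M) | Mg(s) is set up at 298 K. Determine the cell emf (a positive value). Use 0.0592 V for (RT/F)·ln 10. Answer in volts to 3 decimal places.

For a concentration cell E°cell = 0, since both electrodes use the same couple.
The compartment with the higher Mg²⁺(aq) concentration (0.51 M) acts as the cathode; ions are reduced there and produced at the dilute (0.00016 M) anode.
With n = 2, Ecell = −(0.0592/2)·log([dilute]/[conc]) = −(0.0592/2)·log(0.00016/0.51) = +0.104 V.

0.104 V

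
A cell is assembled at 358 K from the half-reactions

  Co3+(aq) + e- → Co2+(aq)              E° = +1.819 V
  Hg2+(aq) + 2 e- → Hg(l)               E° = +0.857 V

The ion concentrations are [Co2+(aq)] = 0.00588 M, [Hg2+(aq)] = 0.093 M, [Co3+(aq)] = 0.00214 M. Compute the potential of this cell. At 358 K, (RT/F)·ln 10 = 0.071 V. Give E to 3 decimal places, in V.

Since E°(Co³⁺/Co²⁺) > E°(Hg²⁺/Hg), Co³⁺/Co²⁺ serves as the cathode.
E°cell = E°cat − E°an = +1.819 − (+0.857) = +0.962 V; n = 2.
The balanced reaction is 2 Co3+(aq) + Hg(l) → 2 Co2+(aq) + Hg2+(aq), so Q = ([Co2+(aq)]^2·[Hg2+(aq)]) / [Co3+(aq)]^2 = 0.702 and log Q = −0.154.
By the Nernst equation, E = +0.962 − (0.071/2)·(−0.154) = +0.967 V.

+0.967 V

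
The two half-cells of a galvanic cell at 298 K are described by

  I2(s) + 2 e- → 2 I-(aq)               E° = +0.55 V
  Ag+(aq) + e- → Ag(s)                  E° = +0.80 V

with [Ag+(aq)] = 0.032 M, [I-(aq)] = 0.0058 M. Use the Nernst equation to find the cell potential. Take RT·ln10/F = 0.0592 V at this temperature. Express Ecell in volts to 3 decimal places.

+0.029 V

Since E°(Ag⁺/Ag) > E°(I₂/I⁻), Ag⁺/Ag serves as the cathode.
E°cell = E°cat − E°an = +0.80 − (+0.55) = +0.25 V; n = 2.
The balanced reaction is 2 Ag+(aq) + 2 I-(aq) → 2 Ag(s) + I2(s), so Q = 1 / ([Ag+(aq)]^2·[I-(aq)]^2) = 2.9×10^7 and log Q = 7.463.
By the Nernst equation, E = +0.25 − (0.0592/2)·(7.463) = +0.029 V.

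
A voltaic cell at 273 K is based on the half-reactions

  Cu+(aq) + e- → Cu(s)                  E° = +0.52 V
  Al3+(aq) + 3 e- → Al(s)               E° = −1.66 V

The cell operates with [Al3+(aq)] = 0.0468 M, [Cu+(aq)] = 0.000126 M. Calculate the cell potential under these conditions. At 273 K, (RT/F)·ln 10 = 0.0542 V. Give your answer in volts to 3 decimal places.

+1.993 V

Cu⁺/Cu is reduced (cathode, E° = +0.52 V) and Al³⁺/Al is oxidized (anode).
E°cell = +0.52 − (−1.66) = +2.18 V, with n = 3 electrons transferred.
Balancing gives 3 Cu+(aq) + Al(s) → 3 Cu(s) + Al3+(aq); hence Q = [Al3+(aq)] / [Cu+(aq)]^3 = 2.34×10^10 (log Q = 10.369).
Applying E = E° − (RT ln10/nF)·log Q gives +2.18 − (0.0542/3)(10.369) = +1.993 V.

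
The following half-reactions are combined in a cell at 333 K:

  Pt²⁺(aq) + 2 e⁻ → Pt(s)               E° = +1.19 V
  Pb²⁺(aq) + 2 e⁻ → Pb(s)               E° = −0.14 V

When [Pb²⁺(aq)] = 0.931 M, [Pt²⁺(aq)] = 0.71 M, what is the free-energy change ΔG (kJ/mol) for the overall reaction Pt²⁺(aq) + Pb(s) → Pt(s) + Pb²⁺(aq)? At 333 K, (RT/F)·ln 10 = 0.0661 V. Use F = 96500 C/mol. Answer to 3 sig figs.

The standard cell potential is +1.19 − (−0.14) = +1.33 V, with n = 2 electrons in the balanced equation.
Here Q = [Pb²⁺(aq)] / [Pt²⁺(aq)] = 1.31 (log Q = 0.118), giving E = +1.33 − (0.0661/2)·(0.118) = +1.3261 V.
Finally ΔG = −nFE = −(2)(96500 C/mol)(+1.3261 V) = −256 kJ/mol.

−256 kJ/mol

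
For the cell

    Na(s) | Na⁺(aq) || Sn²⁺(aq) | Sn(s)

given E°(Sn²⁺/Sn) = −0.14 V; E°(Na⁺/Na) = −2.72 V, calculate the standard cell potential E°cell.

By convention the left-hand electrode in cell notation is the anode (oxidation) and the right-hand electrode is the cathode (reduction).
E°cell = E°(right) − E°(left) = −0.14 − (−2.72) = +2.58 V.

+2.58 V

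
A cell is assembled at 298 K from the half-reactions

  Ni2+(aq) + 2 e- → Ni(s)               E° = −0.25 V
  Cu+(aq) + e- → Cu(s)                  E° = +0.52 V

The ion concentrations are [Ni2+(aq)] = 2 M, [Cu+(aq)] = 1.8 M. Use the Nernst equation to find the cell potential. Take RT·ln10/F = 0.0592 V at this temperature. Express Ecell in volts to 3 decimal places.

Cu⁺/Cu is reduced (cathode, E° = +0.52 V) and Ni²⁺/Ni is oxidized (anode).
The standard potential is +0.52 − (−0.25) = +0.77 V and the balanced reaction transfers n = 2 electrons.
The balanced reaction is 2 Cu+(aq) + Ni(s) → 2 Cu(s) + Ni2+(aq), so Q = [Ni2+(aq)] / [Cu+(aq)]^2 = 0.617 and log Q = −0.210.
Applying E = E° − (RT ln10/nF)·log Q gives +0.77 − (0.0592/2)(−0.210) = +0.776 V.

+0.776 V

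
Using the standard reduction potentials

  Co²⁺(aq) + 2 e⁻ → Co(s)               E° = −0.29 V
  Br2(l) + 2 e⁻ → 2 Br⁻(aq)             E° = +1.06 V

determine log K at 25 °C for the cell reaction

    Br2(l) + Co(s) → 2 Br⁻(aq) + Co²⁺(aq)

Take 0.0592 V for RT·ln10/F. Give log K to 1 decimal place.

The Br₂/Br⁻ couple is reduced (cathode); E°cell = +1.06 − (−0.29) = +1.35 V with n = 2.
At equilibrium E = 0, so log K = nE°cell / 0.0592 = (2)(+1.35) / 0.0592 = 45.6.

log K = 45.6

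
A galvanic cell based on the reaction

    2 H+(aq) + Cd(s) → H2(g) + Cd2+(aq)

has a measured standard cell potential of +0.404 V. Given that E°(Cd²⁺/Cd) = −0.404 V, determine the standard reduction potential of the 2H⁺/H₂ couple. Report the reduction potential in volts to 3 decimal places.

In the reaction as written the 2H⁺/H₂ couple is reduced (cathode) and Cd²⁺/Cd is oxidized (anode), so E°cell = E°(2H⁺/H₂) − E°(Cd²⁺/Cd).
E°(2H⁺/H₂) = E°cell + E°(anode) = +0.404 + (−0.404) = +0.000 V.

+0.000 V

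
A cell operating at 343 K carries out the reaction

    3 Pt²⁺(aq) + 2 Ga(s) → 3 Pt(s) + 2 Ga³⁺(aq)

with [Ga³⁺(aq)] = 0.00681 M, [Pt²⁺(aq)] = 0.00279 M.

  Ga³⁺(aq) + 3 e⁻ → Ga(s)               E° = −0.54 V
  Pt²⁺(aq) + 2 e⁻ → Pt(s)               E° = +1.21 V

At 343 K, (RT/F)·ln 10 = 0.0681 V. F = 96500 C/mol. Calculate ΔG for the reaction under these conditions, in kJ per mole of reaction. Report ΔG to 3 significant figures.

−991 kJ/mol

The standard cell potential is +1.21 − (−0.54) = +1.75 V, with n = 6 electrons in the balanced equation.
Q = [Ga³⁺(aq)]^2 / [Pt²⁺(aq)]^3 = 2.14×10^3, so log Q = 3.329 and E = +1.75 − (0.0681/6)(3.329) = +1.7122 V.
ΔG = −nFE = −(6)(96500)(+1.7122) J/mol = −991 kJ/mol.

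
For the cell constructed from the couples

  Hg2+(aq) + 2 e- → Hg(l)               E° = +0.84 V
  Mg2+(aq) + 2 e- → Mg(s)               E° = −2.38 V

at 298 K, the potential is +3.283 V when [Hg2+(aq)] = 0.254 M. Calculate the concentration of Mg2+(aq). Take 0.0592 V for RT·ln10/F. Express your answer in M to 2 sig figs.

The Hg²⁺/Hg couple has the larger reduction potential, so it is the cathode: E°cell = +0.84 − (−2.38) = +3.22 V and n = 2.
Since E = E° − (0.0592/n)·log Q, log Q = n(E° − E)/0.0592 = −2.128.
Balancing electrons gives Hg2+(aq) + Mg(s) → Hg(l) + Mg2+(aq); thus Q = [Mg2+(aq)] / [Hg2+(aq)].
Isolating [Mg2+(aq)] in Q = 10^{−2.128} yields log [Mg2+(aq)] = −2.723, i.e. 0.0019 M.

0.0019 M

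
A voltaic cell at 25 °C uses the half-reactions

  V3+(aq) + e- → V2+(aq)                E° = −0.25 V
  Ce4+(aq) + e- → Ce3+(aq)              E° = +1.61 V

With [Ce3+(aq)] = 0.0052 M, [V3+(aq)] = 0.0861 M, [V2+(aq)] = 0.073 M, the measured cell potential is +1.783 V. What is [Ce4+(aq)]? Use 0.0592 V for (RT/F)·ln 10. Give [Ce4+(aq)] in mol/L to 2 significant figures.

0.00031 M

Ce⁴⁺/Ce³⁺ is the cathode (higher E°); E°cell = +1.61 − (−0.25) = +1.86 V with n = 1.
Since E = E° − (0.0592/n)·log Q, log Q = n(E° − E)/0.0592 = 1.301.
Balancing electrons gives Ce4+(aq) + V2+(aq) → Ce3+(aq) + V3+(aq); thus Q = ([Ce3+(aq)]·[V3+(aq)]) / ([Ce4+(aq)]·[V2+(aq)]).
Isolating [Ce4+(aq)] in Q = 10^{1.301} yields log [Ce4+(aq)] = −3.513, i.e. 0.00031 M.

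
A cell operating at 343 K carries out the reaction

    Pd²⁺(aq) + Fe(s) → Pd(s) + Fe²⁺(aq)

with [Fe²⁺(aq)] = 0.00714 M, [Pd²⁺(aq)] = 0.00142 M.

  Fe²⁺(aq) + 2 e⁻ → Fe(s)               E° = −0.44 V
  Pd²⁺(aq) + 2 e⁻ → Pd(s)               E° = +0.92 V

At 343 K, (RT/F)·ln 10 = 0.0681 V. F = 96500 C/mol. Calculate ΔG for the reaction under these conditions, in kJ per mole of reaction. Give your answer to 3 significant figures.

With Pd²⁺/Pd reduced at the cathode, E°cell = +0.92 − (−0.44) = +1.36 V and n = 2.
Here Q = [Fe²⁺(aq)] / [Pd²⁺(aq)] = 5.03 (log Q = 0.701), giving E = +1.36 − (0.0681/2)·(0.701) = +1.3361 V.
Then ΔG = −nFE = −2 × 96500 × +1.3361 J/mol = −258 kJ/mol.

−258 kJ/mol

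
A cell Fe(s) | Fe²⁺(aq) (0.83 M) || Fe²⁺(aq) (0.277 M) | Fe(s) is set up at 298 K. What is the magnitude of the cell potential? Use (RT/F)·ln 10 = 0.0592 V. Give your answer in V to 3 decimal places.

0.014 V

For a concentration cell E°cell = 0, since both electrodes use the same couple.
The compartment with the higher Fe²⁺(aq) concentration (0.83 M) acts as the cathode; ions are reduced there and produced at the dilute (0.277 M) anode.
With n = 2, Ecell = −(0.0592/2)·log([dilute]/[conc]) = −(0.0592/2)·log(0.277/0.83) = +0.014 V.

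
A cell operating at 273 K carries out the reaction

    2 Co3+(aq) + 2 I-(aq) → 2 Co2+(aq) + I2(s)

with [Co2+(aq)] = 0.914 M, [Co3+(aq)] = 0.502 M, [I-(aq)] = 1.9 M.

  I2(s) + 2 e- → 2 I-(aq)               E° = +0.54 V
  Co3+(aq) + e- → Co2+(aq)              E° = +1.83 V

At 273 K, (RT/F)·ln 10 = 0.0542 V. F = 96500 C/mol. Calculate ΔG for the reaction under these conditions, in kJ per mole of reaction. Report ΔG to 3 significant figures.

E°cell = +1.83 − (+0.54) = +1.29 V; the balanced reaction transfers n = 2 electrons.
Q = [Co2+(aq)]^2 / ([Co3+(aq)]^2·[I-(aq)]^2) = 0.918, so log Q = −0.037 and E = +1.29 − (0.0542/2)(−0.037) = +1.2910 V.
Then ΔG = −nFE = −2 × 96500 × +1.2910 J/mol = −249 kJ/mol.

−249 kJ/mol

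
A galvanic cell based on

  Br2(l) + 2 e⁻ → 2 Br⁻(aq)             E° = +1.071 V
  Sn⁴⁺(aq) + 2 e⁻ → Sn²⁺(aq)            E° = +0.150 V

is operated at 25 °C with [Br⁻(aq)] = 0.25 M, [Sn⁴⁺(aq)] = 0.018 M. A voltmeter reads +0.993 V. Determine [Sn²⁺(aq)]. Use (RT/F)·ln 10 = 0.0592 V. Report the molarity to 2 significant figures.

0.30 M

With Br₂/Br⁻ at the cathode and Sn⁴⁺/Sn²⁺ at the anode, E°cell = +1.071 − (+0.150) = +0.921 V (n = 2).
From the Nernst equation, log Q = n(E° − E)/0.0592 = 2·(+0.921 − (+0.993))/0.0592 = −2.432.
Balancing electrons gives Br2(l) + Sn²⁺(aq) → 2 Br⁻(aq) + Sn⁴⁺(aq); thus Q = ([Br⁻(aq)]^2·[Sn⁴⁺(aq)]) / [Sn²⁺(aq)].
Isolating [Sn²⁺(aq)] in Q = 10^{−2.432} yields log [Sn²⁺(aq)] = −0.517, i.e. 0.30 M.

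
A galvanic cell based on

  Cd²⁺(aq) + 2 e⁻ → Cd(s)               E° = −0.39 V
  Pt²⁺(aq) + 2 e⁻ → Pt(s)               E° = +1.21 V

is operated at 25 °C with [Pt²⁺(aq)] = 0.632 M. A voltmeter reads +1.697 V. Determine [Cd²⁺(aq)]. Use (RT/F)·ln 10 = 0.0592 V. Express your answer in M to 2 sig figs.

0.00033 M

The Pt²⁺/Pt couple has the larger reduction potential, so it is the cathode: E°cell = +1.21 − (−0.39) = +1.60 V and n = 2.
From the Nernst equation, log Q = n(E° − E)/0.0592 = 2·(+1.60 − (+1.697))/0.0592 = −3.277.
The balanced reaction is Pt²⁺(aq) + Cd(s) → Pt(s) + Cd²⁺(aq), so Q = [Cd²⁺(aq)] / [Pt²⁺(aq)].
Solving for the unknown gives log [Cd²⁺(aq)] = −3.476, so [Cd²⁺(aq)] ≈ 0.00033 M.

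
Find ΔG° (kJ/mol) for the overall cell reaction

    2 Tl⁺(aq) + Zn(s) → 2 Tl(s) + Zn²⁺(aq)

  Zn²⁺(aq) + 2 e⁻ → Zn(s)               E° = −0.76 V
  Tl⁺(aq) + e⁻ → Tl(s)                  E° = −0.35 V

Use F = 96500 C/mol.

−79.1 kJ/mol

In the reaction as written Tl⁺(aq) is reduced, so the Tl⁺/Tl couple is the cathode and Zn²⁺/Zn is the anode.
E°cell = −0.35 − (−0.76) = +0.41 V; balancing electrons gives n = 2.
ΔG° = −nFE°cell = −(2)(96500)(+0.41) J/mol = −79.1 kJ/mol.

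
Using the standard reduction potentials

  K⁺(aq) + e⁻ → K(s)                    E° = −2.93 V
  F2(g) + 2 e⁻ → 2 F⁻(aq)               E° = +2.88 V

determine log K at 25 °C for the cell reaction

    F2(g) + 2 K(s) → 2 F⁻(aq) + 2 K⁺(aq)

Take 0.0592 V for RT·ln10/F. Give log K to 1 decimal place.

log K = 196.3

The F₂/F⁻ couple is reduced (cathode); E°cell = +2.88 − (−2.93) = +5.81 V with n = 2.
At equilibrium E = 0, so log K = nE°cell / 0.0592 = (2)(+5.81) / 0.0592 = 196.3.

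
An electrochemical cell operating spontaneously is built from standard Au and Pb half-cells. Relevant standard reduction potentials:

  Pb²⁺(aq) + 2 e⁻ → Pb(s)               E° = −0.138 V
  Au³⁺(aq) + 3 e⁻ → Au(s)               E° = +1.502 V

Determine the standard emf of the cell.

+1.640 V

The Au³⁺/Au couple has the higher E°, so Au ion is reduced (cathode) and Pb is oxidized (anode).
E°cell = E°(cathode) − E°(anode) = +1.502 − (−0.138) = +1.640 V.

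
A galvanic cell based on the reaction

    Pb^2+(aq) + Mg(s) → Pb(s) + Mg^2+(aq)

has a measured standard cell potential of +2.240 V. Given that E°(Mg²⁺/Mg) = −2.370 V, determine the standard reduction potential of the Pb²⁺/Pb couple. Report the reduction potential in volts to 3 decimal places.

In the reaction as written the Pb²⁺/Pb couple is reduced (cathode) and Mg²⁺/Mg is oxidized (anode), so E°cell = E°(Pb²⁺/Pb) − E°(Mg²⁺/Mg).
E°(Pb²⁺/Pb) = E°cell + E°(anode) = +2.240 + (−2.370) = −0.130 V.

−0.130 V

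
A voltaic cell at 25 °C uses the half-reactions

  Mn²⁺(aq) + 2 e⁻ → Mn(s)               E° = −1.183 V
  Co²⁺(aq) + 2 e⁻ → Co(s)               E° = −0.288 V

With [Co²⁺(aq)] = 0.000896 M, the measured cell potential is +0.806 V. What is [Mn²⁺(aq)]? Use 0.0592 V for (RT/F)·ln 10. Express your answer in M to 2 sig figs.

The Co²⁺/Co couple has the larger reduction potential, so it is the cathode: E°cell = −0.288 − (−1.183) = +0.895 V and n = 2.
Rearranging E = E° − (0.0592/n)·log Q gives log Q = 2(+0.895 − (+0.806))/0.0592 = 3.007.
The balanced reaction is Co²⁺(aq) + Mn(s) → Co(s) + Mn²⁺(aq), so Q = [Mn²⁺(aq)] / [Co²⁺(aq)].
Isolating [Mn²⁺(aq)] in Q = 10^{3.007} yields log [Mn²⁺(aq)] = −0.041, i.e. 0.91 M.

0.91 M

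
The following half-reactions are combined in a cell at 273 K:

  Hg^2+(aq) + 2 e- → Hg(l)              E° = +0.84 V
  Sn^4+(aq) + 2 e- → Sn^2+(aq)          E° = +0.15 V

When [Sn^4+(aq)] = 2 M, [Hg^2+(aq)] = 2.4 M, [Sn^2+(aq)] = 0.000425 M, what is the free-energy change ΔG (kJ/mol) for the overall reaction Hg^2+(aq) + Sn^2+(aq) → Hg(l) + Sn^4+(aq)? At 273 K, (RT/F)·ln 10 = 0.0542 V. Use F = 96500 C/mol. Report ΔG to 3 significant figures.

−116 kJ/mol

The standard cell potential is +0.84 − (+0.15) = +0.69 V, with n = 2 electrons in the balanced equation.
Q = [Sn^4+(aq)] / ([Hg^2+(aq)]·[Sn^2+(aq)]) = 1.96×10^3, so log Q = 3.292 and E = +0.69 − (0.0542/2)(3.292) = +0.6008 V.
Then ΔG = −nFE = −2 × 96500 × +0.6008 J/mol = −116 kJ/mol.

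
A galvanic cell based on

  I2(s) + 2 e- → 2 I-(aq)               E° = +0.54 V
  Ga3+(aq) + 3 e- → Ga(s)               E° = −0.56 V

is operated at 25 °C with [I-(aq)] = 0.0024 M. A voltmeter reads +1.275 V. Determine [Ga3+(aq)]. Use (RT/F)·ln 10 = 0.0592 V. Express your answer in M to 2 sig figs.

The I₂/I⁻ couple has the larger reduction potential, so it is the cathode: E°cell = +0.54 − (−0.56) = +1.10 V and n = 6.
Since E = E° − (0.0592/n)·log Q, log Q = n(E° − E)/0.0592 = −17.736.
Balancing electrons gives 3 I2(s) + 2 Ga(s) → 6 I-(aq) + 2 Ga3+(aq); thus Q = [I-(aq)]^6·[Ga3+(aq)]^2.
Isolating [Ga3+(aq)] in Q = 10^{−17.736} yields log [Ga3+(aq)] = −1.009, i.e. 0.098 M.

0.098 M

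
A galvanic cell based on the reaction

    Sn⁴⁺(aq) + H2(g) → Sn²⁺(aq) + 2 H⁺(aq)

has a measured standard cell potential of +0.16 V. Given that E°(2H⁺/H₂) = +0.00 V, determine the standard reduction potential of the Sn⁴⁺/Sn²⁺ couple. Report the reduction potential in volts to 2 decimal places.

In the reaction as written the Sn⁴⁺/Sn²⁺ couple is reduced (cathode) and 2H⁺/H₂ is oxidized (anode), so E°cell = E°(Sn⁴⁺/Sn²⁺) − E°(2H⁺/H₂).
E°(Sn⁴⁺/Sn²⁺) = E°cell + E°(anode) = +0.16 + (+0.00) = +0.16 V.

+0.16 V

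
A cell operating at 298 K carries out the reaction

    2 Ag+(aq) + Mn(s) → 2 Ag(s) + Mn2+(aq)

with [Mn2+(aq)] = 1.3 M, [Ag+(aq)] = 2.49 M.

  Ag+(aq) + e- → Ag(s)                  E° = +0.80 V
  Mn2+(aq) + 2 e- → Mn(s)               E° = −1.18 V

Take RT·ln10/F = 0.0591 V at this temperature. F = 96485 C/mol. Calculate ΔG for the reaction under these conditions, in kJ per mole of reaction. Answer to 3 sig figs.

−386 kJ/mol

With Ag⁺/Ag reduced at the cathode, E°cell = +0.80 − (−1.18) = +1.98 V and n = 2.
Here Q = [Mn2+(aq)] / [Ag+(aq)]^2 = 0.21 (log Q = −0.678), giving E = +1.98 − (0.0591/2)·(−0.678) = +2.0000 V.
ΔG = −nFE = −(2)(96485)(+2.0000) J/mol = −386 kJ/mol.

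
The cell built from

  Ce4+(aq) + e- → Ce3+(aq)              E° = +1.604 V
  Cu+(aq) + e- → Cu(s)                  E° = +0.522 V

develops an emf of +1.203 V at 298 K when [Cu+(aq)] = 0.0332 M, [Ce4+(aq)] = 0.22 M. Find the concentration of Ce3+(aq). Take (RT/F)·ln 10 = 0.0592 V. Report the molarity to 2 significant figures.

0.060 M

Ce⁴⁺/Ce³⁺ is the cathode (higher E°); E°cell = +1.604 − (+0.522) = +1.082 V with n = 1.
From the Nernst equation, log Q = n(E° − E)/0.0592 = 1·(+1.082 − (+1.203))/0.0592 = −2.044.
The balanced reaction is Ce4+(aq) + Cu(s) → Ce3+(aq) + Cu+(aq), so Q = ([Ce3+(aq)]·[Cu+(aq)]) / [Ce4+(aq)].
Isolating [Ce3+(aq)] in Q = 10^{−2.044} yields log [Ce3+(aq)] = −1.223, i.e. 0.060 M.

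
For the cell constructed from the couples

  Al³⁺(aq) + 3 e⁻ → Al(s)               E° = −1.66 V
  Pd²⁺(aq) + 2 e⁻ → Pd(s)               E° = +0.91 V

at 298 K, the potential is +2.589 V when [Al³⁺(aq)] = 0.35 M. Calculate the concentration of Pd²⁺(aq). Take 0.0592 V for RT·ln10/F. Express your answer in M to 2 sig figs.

With Pd²⁺/Pd at the cathode and Al³⁺/Al at the anode, E°cell = +0.91 − (−1.66) = +2.57 V (n = 6).
Rearranging E = E° − (0.0592/n)·log Q gives log Q = 6(+2.57 − (+2.589))/0.0592 = −1.926.
Balancing electrons gives 3 Pd²⁺(aq) + 2 Al(s) → 3 Pd(s) + 2 Al³⁺(aq); thus Q = [Al³⁺(aq)]^2 / [Pd²⁺(aq)]^3.
Solving for the unknown gives log [Pd²⁺(aq)] = 0.338, so [Pd²⁺(aq)] ≈ 2.2 M.

2.2 M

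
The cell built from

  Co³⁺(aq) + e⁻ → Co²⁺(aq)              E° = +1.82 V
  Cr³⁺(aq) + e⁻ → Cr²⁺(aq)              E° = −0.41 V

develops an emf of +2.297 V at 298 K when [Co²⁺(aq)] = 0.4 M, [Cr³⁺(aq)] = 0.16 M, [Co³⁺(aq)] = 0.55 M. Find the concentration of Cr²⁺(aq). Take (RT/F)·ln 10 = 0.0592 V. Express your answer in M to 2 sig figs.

The Co³⁺/Co²⁺ couple has the larger reduction potential, so it is the cathode: E°cell = +1.82 − (−0.41) = +2.23 V and n = 1.
Rearranging E = E° − (0.0592/n)·log Q gives log Q = 1(+2.23 − (+2.297))/0.0592 = −1.132.
For Co³⁺(aq) + Cr²⁺(aq) → Co²⁺(aq) + Cr³⁺(aq), the reaction quotient is Q = ([Co²⁺(aq)]·[Cr³⁺(aq)]) / ([Co³⁺(aq)]·[Cr²⁺(aq)]).
Substituting the known concentrations and solving, log [Cr²⁺(aq)] = 0.198 and [Cr²⁺(aq)] = 1.6 M.

1.6 M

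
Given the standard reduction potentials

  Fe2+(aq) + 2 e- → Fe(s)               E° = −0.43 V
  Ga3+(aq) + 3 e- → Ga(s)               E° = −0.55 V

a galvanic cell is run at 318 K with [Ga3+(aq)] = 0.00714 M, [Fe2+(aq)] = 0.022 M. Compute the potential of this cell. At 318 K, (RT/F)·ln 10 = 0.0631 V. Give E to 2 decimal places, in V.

+0.11 V

The Fe²⁺/Fe couple has the more positive E°, so it is the cathode; Ga³⁺/Ga is the anode.
E°cell = E°cat − E°an = −0.43 − (−0.55) = +0.12 V; n = 6.
Balancing gives 3 Fe2+(aq) + 2 Ga(s) → 3 Fe(s) + 2 Ga3+(aq); hence Q = [Ga3+(aq)]^2 / [Fe2+(aq)]^3 = 4.79 (log Q = 0.680).
By the Nernst equation, E = +0.12 − (0.0631/6)·(0.680) = +0.11 V.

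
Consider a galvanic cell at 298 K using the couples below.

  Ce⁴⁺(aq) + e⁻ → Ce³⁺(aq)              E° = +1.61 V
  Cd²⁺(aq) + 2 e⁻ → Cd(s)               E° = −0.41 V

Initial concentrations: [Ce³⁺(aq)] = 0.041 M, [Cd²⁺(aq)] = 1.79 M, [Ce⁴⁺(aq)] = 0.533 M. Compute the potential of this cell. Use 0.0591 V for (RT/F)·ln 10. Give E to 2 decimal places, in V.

Since E°(Ce⁴⁺/Ce³⁺) > E°(Cd²⁺/Cd), Ce⁴⁺/Ce³⁺ serves as the cathode.
The standard potential is +1.61 − (−0.41) = +2.02 V and the balanced reaction transfers n = 2 electrons.
The balanced reaction is 2 Ce⁴⁺(aq) + Cd(s) → 2 Ce³⁺(aq) + Cd²⁺(aq), so Q = ([Ce³⁺(aq)]^2·[Cd²⁺(aq)]) / [Ce⁴⁺(aq)]^2 = 0.0106 and log Q = −1.975.
Applying E = E° − (RT ln10/nF)·log Q gives +2.02 − (0.0591/2)(−1.975) = +2.08 V.

+2.08 V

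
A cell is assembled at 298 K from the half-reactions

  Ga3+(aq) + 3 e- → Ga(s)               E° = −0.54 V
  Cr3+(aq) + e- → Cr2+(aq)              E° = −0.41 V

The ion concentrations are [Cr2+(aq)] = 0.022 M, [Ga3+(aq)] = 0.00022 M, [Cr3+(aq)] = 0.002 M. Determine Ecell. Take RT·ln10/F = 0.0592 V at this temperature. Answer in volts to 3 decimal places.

+0.141 V

Since E°(Cr³⁺/Cr²⁺) > E°(Ga³⁺/Ga), Cr³⁺/Cr²⁺ serves as the cathode.
The standard potential is −0.41 − (−0.54) = +0.13 V and the balanced reaction transfers n = 3 electrons.
Balancing gives 3 Cr3+(aq) + Ga(s) → 3 Cr2+(aq) + Ga3+(aq); hence Q = ([Cr2+(aq)]^3·[Ga3+(aq)]) / [Cr3+(aq)]^3 = 0.293 (log Q = −0.533).
Applying E = E° − (RT ln10/nF)·log Q gives +0.13 − (0.0592/3)(−0.533) = +0.141 V.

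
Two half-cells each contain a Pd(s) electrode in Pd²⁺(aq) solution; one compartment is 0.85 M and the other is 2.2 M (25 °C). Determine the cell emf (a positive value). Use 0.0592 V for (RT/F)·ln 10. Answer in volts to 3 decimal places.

For a concentration cell E°cell = 0, since both electrodes use the same couple.
The compartment with the higher Pd²⁺(aq) concentration (2.2 M) acts as the cathode; ions are reduced there and produced at the dilute (0.85 M) anode.
With n = 2, Ecell = −(0.0592/2)·log([dilute]/[conc]) = −(0.0592/2)·log(0.85/2.2) = +0.012 V.

0.012 V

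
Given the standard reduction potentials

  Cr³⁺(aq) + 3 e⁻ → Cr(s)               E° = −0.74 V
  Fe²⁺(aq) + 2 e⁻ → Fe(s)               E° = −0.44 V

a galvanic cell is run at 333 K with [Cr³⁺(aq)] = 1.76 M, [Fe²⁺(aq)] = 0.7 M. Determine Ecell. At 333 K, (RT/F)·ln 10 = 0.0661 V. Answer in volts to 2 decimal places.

Fe²⁺/Fe is reduced (cathode, E° = −0.44 V) and Cr³⁺/Cr is oxidized (anode).
E°cell = −0.44 − (−0.74) = +0.30 V, with n = 6 electrons transferred.
Balancing gives 3 Fe²⁺(aq) + 2 Cr(s) → 3 Fe(s) + 2 Cr³⁺(aq); hence Q = [Cr³⁺(aq)]^2 / [Fe²⁺(aq)]^3 = 9.03 (log Q = 0.956).
By the Nernst equation, E = +0.30 − (0.0661/6)·(0.956) = +0.29 V.

+0.29 V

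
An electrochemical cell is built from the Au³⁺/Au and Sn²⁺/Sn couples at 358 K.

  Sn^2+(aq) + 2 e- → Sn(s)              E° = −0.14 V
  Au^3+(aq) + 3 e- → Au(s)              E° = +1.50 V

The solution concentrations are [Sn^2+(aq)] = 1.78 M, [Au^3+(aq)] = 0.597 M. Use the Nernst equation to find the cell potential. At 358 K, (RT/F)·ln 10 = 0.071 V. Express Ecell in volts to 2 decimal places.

+1.63 V

Since E°(Au³⁺/Au) > E°(Sn²⁺/Sn), Au³⁺/Au serves as the cathode.
The standard potential is +1.50 − (−0.14) = +1.64 V and the balanced reaction transfers n = 6 electrons.
The balanced reaction is 2 Au^3+(aq) + 3 Sn(s) → 2 Au(s) + 3 Sn^2+(aq), so Q = [Sn^2+(aq)]^3 / [Au^3+(aq)]^2 = 15.8 and log Q = 1.199.
Applying E = E° − (RT ln10/nF)·log Q gives +1.64 − (0.071/6)(1.199) = +1.63 V.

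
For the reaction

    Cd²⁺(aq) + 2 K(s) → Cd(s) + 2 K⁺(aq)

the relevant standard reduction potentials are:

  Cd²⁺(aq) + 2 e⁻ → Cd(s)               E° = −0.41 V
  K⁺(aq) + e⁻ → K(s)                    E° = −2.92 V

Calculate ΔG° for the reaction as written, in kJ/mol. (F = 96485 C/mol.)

−484 kJ/mol

In the reaction as written Cd²⁺(aq) is reduced, so the Cd²⁺/Cd couple is the cathode and K⁺/K is the anode.
E°cell = −0.41 − (−2.92) = +2.51 V; balancing electrons gives n = 2.
ΔG° = −nFE°cell = −(2)(96485)(+2.51) J/mol = −484 kJ/mol.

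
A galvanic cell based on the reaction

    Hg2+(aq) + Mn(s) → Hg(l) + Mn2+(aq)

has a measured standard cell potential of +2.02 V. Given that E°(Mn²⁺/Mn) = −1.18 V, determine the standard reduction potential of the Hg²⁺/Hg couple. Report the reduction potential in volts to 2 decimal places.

+0.84 V

In the reaction as written the Hg²⁺/Hg couple is reduced (cathode) and Mn²⁺/Mn is oxidized (anode), so E°cell = E°(Hg²⁺/Hg) − E°(Mn²⁺/Mn).
E°(Hg²⁺/Hg) = E°cell + E°(anode) = +2.02 + (−1.18) = +0.84 V.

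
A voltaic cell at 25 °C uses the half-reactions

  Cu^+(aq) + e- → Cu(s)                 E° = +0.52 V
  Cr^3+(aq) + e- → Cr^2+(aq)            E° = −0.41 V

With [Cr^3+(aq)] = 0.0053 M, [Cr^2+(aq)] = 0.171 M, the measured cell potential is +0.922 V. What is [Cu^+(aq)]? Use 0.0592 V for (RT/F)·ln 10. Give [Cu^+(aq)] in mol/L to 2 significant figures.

0.023 M

With Cu⁺/Cu at the cathode and Cr³⁺/Cr²⁺ at the anode, E°cell = +0.52 − (−0.41) = +0.93 V (n = 1).
From the Nernst equation, log Q = n(E° − E)/0.0592 = 1·(+0.93 − (+0.922))/0.0592 = 0.135.
Balancing electrons gives Cu^+(aq) + Cr^2+(aq) → Cu(s) + Cr^3+(aq); thus Q = [Cr^3+(aq)] / ([Cu^+(aq)]·[Cr^2+(aq)]).
Solving for the unknown gives log [Cu^+(aq)] = −1.644, so [Cu^+(aq)] ≈ 0.023 M.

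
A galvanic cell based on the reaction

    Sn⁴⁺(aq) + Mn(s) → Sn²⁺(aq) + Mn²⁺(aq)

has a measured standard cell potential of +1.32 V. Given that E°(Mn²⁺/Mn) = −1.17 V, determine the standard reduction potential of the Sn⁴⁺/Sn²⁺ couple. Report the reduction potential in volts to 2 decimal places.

In the reaction as written the Sn⁴⁺/Sn²⁺ couple is reduced (cathode) and Mn²⁺/Mn is oxidized (anode), so E°cell = E°(Sn⁴⁺/Sn²⁺) − E°(Mn²⁺/Mn).
E°(Sn⁴⁺/Sn²⁺) = E°cell + E°(anode) = +1.32 + (−1.17) = +0.15 V.

+0.15 V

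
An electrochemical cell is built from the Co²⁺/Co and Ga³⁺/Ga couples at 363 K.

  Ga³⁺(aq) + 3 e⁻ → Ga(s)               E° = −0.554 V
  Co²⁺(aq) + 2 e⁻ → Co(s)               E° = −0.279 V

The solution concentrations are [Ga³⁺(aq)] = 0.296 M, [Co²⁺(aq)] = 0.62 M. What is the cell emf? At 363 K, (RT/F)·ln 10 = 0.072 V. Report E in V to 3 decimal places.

+0.280 V

Since E°(Co²⁺/Co) > E°(Ga³⁺/Ga), Co²⁺/Co serves as the cathode.
E°cell = E°cat − E°an = −0.279 − (−0.554) = +0.275 V; n = 6.
For the overall reaction 3 Co²⁺(aq) + 2 Ga(s) → 3 Co(s) + 2 Ga³⁺(aq), Q = [Ga³⁺(aq)]^2 / [Co²⁺(aq)]^3 = 0.368, giving log Q = −0.435.
E = E° − (0.072/n)·log Q = +0.275 − (0.072/6)(−0.435) = +0.280 V.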